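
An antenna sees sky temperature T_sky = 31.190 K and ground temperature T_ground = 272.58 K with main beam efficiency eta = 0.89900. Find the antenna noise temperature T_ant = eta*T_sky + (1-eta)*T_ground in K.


T_ant = 0.89900 * 31.190 + (1 - 0.89900) * 272.58 = 55.57 K

55.57 K


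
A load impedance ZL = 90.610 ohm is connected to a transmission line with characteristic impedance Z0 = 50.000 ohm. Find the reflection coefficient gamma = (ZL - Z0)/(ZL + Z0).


gamma = (90.610 - 50.000) / (90.610 + 50.000) = 0.2888

0.2888


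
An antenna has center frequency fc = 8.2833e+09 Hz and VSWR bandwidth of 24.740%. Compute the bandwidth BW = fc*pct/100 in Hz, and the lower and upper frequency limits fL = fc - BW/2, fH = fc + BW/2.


BW = 8.2833e+09 * 24.740/100 = 2.049288e+09 Hz
fL = 8.2833e+09 - 2.049288e+09/2 = 7.259e+09 Hz
fH = 8.2833e+09 + 2.049288e+09/2 = 9.308e+09 Hz

BW=2.049e+09 Hz, fL=7.259e+09 Hz, fH=9.308e+09 Hz


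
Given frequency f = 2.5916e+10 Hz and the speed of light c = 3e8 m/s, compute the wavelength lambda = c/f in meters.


lambda = c / f = 3.0000e+08 / 2.5916e+10 = 0.01158 m

0.01158 m


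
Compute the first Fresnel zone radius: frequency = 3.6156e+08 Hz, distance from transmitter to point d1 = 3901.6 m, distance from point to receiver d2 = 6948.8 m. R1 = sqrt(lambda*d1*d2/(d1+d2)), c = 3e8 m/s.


lambda = c / f = 3.0000e+08 / 3.6156e+08 = 0.8297378 m
R1 = sqrt(0.8297378 * 3901.6 * 6948.8 / (3901.6 + 6948.8)) = 45.53 m

45.53 m


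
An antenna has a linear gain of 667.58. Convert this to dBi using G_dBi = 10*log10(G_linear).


G_dBi = 10 * log10(667.58) = 28.25 dBi

28.25 dBi


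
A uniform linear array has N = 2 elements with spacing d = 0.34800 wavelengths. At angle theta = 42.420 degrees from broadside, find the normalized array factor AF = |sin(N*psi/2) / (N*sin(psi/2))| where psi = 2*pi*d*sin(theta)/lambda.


psi = 2*pi*0.34800*sin(42.420 deg) = 1.474958 rad
AF = |sin(2*1.474958/2) / (2*sin(1.474958/2))| = 0.7402

0.7402


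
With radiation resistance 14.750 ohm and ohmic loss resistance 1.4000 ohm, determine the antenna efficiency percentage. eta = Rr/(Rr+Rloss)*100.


eta = 14.750 / (14.750 + 1.4000) * 100 = 91.33%

91.33%


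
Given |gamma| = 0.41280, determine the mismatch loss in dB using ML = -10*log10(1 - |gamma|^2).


ML = -10 * log10(1 - 0.41280^2) = -10 * log10(0.82959616) = 0.8113 dB

0.8113 dB


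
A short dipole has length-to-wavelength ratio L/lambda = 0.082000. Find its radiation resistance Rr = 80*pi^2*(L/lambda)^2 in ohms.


Rr = 80 * pi^2 * (0.082000)^2 = 80 * 9.869604 * 6.724000e-03 = 5.309 ohm

5.309 ohm


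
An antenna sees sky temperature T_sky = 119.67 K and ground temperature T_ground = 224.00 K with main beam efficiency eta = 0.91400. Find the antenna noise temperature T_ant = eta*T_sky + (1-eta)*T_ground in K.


T_ant = 0.91400 * 119.67 + (1 - 0.91400) * 224.00 = 128.6 K

128.6 K


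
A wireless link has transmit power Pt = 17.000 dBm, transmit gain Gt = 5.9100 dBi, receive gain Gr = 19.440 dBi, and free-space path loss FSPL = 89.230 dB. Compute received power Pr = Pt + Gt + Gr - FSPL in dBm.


Pr = 17.000 + 5.9100 + 19.440 - 89.230 = -46.88 dBm

-46.88 dBm


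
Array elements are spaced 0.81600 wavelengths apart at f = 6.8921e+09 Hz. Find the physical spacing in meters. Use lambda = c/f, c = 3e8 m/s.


lambda = c / f = 3.0000e+08 / 6.8921e+09 = 0.04352810 m
d = 0.81600 * 0.04352810 = 0.03552 m

0.03552 m


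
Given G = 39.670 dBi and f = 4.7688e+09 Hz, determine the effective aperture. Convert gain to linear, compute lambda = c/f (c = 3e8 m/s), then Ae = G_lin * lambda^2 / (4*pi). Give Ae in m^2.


lambda = c / f = 3.0000e+08 / 4.7688e+09 = 0.06290891 m
G_linear = 10^(39.670/10) = 9268.298
Ae = G_linear * lambda^2 / (4*pi) = 9268.298 * 0.06290891^2 / (4*pi) = 2.919 m^2

2.919 m^2


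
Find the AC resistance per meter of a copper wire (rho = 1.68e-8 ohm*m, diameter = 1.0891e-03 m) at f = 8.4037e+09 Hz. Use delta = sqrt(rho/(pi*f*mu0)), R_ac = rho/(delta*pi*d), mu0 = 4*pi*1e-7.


delta = sqrt(1.68e-8 / (pi * 8.4037e+09 * 4*pi*1e-7)) = 7.116058e-07 m
R_ac = 1.68e-8 / (7.116058e-07 * pi * 1.0891e-03) = 6.900 ohm/m

6.900 ohm/m


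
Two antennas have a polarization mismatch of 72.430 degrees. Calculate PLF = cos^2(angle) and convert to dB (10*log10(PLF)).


PLF_linear = cos^2(72.430 deg) = 0.09112596
PLF_dB = 10 * log10(0.09112596) = -10.40 dB

-10.40 dB


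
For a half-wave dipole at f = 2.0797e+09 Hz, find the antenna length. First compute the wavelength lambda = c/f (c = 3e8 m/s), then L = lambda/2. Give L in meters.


lambda = c / f = 3.0000e+08 / 2.0797e+09 = 0.1442516 m
L = lambda / 2 = 0.1442516 / 2 = 0.07213 m

0.07213 m


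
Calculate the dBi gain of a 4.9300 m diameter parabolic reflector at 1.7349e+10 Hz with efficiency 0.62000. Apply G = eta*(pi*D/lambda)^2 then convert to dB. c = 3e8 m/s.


lambda = c / f = 3.0000e+08 / 1.7349e+10 = 0.01729206 m
G_linear = 0.62000 * (pi * 4.9300 / 0.01729206)^2 = 497384.0
G_dBi = 10 * log10(497384.0) = 56.97 dBi

56.97 dBi


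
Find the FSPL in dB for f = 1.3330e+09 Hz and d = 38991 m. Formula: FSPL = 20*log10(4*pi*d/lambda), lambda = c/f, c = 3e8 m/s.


lambda = c / f = 3.0000e+08 / 1.3330e+09 = 0.2250563 m
FSPL = 20 * log10(4*pi*38991/0.2250563) = 126.8 dB

126.8 dB


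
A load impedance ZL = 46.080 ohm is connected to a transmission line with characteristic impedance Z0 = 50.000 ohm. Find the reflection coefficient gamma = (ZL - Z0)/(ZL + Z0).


gamma = (46.080 - 50.000) / (46.080 + 50.000) = -0.04080

-0.04080


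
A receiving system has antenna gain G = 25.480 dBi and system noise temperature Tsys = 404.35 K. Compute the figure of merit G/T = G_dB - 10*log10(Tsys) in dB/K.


G/T = 25.480 - 10*log10(404.35) = 25.480 - 26.06757 = -0.5876 dB/K

-0.5876 dB/K


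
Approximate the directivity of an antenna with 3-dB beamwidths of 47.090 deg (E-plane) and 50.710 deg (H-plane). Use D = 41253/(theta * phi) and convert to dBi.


D_linear = 41253 / (47.090 * 50.710) = 17.27560
D_dBi = 10 * log10(17.27560) = 12.37 dBi

12.37 dBi


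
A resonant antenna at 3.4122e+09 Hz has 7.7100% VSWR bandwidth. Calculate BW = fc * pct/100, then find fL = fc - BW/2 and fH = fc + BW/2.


BW = 3.4122e+09 * 7.7100/100 = 2.630806e+08 Hz
fL = 3.4122e+09 - 2.630806e+08/2 = 3.281e+09 Hz
fH = 3.4122e+09 + 2.630806e+08/2 = 3.544e+09 Hz

BW=2.631e+08 Hz, fL=3.281e+09 Hz, fH=3.544e+09 Hz


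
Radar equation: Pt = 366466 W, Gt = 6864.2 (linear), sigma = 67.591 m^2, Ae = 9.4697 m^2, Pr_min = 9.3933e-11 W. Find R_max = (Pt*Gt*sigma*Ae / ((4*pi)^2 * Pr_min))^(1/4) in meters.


R^4 = 366466*6864.2*67.591*9.4697 / ((4*pi)^2 * 9.3933e-11) = 1.085452e+20
R_max = 1.085452e+20^0.25 = 102071 m

102071 m


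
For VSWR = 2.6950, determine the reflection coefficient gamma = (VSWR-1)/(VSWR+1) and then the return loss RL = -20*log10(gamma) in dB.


gamma = (2.6950 - 1) / (2.6950 + 1) = 0.4587280
RL = -20 * log10(0.4587280) = 6.769 dB

6.769 dB


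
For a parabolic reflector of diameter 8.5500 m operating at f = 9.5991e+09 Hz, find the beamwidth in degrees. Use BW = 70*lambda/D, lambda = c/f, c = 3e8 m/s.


lambda = c / f = 3.0000e+08 / 9.5991e+09 = 0.03125293 m
BW = 70 * 0.03125293 / 8.5500 = 0.2559 deg

0.2559 deg


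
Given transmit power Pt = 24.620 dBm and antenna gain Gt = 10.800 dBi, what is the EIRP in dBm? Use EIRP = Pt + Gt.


EIRP = Pt + Gt = 24.620 + 10.800 = 35.42 dBm

35.42 dBm


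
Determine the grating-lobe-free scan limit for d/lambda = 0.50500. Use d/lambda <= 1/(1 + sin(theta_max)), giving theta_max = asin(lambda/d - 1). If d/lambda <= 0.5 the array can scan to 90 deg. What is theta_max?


lambda/d - 1 = 1/0.50500 - 1 = 0.9801980
theta_max = asin(0.9801980) = 78.58 deg

78.58 deg


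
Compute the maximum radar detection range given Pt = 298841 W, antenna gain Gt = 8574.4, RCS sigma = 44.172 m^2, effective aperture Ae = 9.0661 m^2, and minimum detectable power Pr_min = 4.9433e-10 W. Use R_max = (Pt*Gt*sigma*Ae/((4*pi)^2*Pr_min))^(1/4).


R^4 = 298841*8574.4*44.172*9.0661 / ((4*pi)^2 * 4.9433e-10) = 1.314543e+19
R_max = 1.314543e+19^0.25 = 60213 m

60213 m


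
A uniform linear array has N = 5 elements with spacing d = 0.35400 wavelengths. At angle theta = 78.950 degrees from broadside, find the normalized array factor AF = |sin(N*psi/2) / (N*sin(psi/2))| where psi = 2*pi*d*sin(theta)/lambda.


psi = 2*pi*0.35400*sin(78.950 deg) = 2.183011 rad
AF = |sin(5*2.183011/2) / (5*sin(2.183011/2))| = 0.1657

0.1657


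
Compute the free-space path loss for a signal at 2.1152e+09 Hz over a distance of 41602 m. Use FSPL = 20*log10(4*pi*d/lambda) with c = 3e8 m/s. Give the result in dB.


lambda = c / f = 3.0000e+08 / 2.1152e+09 = 0.1418306 m
FSPL = 20 * log10(4*pi*41602/0.1418306) = 131.3 dB

131.3 dB


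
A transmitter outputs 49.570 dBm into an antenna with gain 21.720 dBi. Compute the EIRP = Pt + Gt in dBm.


EIRP = Pt + Gt = 49.570 + 21.720 = 71.29 dBm

71.29 dBm


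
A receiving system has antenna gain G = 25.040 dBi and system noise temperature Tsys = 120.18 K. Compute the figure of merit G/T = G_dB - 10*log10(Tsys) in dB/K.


G/T = 25.040 - 10*log10(120.18) = 25.040 - 20.79832 = 4.242 dB/K

4.242 dB/K


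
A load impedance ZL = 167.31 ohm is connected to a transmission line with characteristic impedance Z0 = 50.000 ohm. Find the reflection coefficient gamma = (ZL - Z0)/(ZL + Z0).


gamma = (167.31 - 50.000) / (167.31 + 50.000) = 0.5398

0.5398


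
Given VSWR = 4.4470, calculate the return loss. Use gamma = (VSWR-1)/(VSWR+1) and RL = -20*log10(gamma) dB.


gamma = (4.4470 - 1) / (4.4470 + 1) = 0.6328254
RL = -20 * log10(0.6328254) = 3.974 dB

3.974 dB


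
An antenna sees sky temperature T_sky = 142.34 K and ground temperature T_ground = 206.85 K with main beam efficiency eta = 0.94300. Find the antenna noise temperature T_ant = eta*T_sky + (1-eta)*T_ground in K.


T_ant = 0.94300 * 142.34 + (1 - 0.94300) * 206.85 = 146.0 K

146.0 K


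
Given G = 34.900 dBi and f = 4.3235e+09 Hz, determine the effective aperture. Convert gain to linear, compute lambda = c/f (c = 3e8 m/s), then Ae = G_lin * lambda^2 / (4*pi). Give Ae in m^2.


lambda = c / f = 3.0000e+08 / 4.3235e+09 = 0.06938823 m
G_linear = 10^(34.900/10) = 3090.295
Ae = G_linear * lambda^2 / (4*pi) = 3090.295 * 0.06938823^2 / (4*pi) = 1.184 m^2

1.184 m^2


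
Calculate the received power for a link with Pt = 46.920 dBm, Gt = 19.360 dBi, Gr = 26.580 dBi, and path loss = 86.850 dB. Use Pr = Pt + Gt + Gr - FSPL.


Pr = 46.920 + 19.360 + 26.580 - 86.850 = 6.01 dBm

6.01 dBm


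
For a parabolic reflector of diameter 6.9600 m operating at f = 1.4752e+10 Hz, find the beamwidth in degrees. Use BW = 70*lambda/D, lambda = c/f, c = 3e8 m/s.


lambda = c / f = 3.0000e+08 / 1.4752e+10 = 0.02033623 m
BW = 70 * 0.02033623 / 6.9600 = 0.2045 deg

0.2045 deg


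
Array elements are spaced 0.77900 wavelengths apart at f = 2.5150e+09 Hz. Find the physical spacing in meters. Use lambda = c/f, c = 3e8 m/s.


lambda = c / f = 3.0000e+08 / 2.5150e+09 = 0.1192843 m
d = 0.77900 * 0.1192843 = 0.09292 m

0.09292 m


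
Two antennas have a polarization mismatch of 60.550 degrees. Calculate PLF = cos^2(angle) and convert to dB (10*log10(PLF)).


PLF_linear = cos^2(60.550 deg) = 0.2417333
PLF_dB = 10 * log10(0.2417333) = -6.167 dB

-6.167 dB


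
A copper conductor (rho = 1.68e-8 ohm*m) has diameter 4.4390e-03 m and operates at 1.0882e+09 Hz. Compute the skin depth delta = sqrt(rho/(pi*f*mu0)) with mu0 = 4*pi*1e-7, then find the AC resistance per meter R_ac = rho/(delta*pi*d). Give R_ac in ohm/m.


delta = sqrt(1.68e-8 / (pi * 1.0882e+09 * 4*pi*1e-7)) = 1.977518e-06 m
R_ac = 1.68e-8 / (1.977518e-06 * pi * 4.4390e-03) = 0.6092 ohm/m

0.6092 ohm/m


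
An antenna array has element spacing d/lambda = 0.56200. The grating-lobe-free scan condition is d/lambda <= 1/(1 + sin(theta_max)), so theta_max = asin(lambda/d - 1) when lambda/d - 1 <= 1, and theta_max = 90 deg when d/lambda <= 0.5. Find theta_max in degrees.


lambda/d - 1 = 1/0.56200 - 1 = 0.7793594
theta_max = asin(0.7793594) = 51.20 deg

51.20 deg


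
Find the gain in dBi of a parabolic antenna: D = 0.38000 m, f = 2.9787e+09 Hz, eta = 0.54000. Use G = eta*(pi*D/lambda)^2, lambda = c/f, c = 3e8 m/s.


lambda = c / f = 3.0000e+08 / 2.9787e+09 = 0.1007151 m
G_linear = 0.54000 * (pi * 0.38000 / 0.1007151)^2 = 75.87025
G_dBi = 10 * log10(75.87025) = 18.80 dBi

18.80 dBi


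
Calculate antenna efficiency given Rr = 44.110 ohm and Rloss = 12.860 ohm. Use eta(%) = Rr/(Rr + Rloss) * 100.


eta = 44.110 / (44.110 + 12.860) * 100 = 77.43%

77.43%


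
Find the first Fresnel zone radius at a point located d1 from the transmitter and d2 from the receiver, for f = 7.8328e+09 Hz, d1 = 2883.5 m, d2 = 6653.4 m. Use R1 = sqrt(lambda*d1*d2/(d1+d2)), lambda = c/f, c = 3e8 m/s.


lambda = c / f = 3.0000e+08 / 7.8328e+09 = 0.03830048 m
R1 = sqrt(0.03830048 * 2883.5 * 6653.4 / (2883.5 + 6653.4)) = 8.778 m

8.778 m


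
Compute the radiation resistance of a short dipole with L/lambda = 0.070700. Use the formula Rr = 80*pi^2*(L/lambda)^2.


Rr = 80 * pi^2 * (0.070700)^2 = 80 * 9.869604 * 4.998490e-03 = 3.947 ohm

3.947 ohm


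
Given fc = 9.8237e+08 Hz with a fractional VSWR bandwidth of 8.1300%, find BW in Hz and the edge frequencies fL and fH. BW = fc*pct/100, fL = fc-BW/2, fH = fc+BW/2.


BW = 9.8237e+08 * 8.1300/100 = 7.986668e+07 Hz
fL = 9.8237e+08 - 7.986668e+07/2 = 9.424e+08 Hz
fH = 9.8237e+08 + 7.986668e+07/2 = 1.022e+09 Hz

BW=7.987e+07 Hz, fL=9.424e+08 Hz, fH=1.022e+09 Hz


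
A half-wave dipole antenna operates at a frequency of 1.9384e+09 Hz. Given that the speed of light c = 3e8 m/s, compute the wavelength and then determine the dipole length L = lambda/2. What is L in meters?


lambda = c / f = 3.0000e+08 / 1.9384e+09 = 0.1547668 m
L = lambda / 2 = 0.1547668 / 2 = 0.07738 m

0.07738 m


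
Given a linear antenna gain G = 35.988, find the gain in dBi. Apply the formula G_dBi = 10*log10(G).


G_dBi = 10 * log10(35.988) = 15.56 dBi

15.56 dBi


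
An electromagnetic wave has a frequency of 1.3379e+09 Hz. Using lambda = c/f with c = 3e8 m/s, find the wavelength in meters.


lambda = c / f = 3.0000e+08 / 1.3379e+09 = 0.2242 m

0.2242 m


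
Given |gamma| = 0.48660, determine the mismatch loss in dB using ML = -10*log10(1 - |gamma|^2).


ML = -10 * log10(1 - 0.48660^2) = -10 * log10(0.76322044) = 1.174 dB

1.174 dB


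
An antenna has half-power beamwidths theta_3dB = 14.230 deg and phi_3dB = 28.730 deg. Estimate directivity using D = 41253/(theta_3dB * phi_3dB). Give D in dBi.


D_linear = 41253 / (14.230 * 28.730) = 100.9055
D_dBi = 10 * log10(100.9055) = 20.04 dBi

20.04 dBi


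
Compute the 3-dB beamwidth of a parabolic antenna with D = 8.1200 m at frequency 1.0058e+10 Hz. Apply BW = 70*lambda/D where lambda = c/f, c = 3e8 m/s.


lambda = c / f = 3.0000e+08 / 1.0058e+10 = 0.02982700 m
BW = 70 * 0.02982700 / 8.1200 = 0.2571 deg

0.2571 deg


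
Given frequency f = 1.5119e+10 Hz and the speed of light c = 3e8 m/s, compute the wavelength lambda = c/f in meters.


lambda = c / f = 3.0000e+08 / 1.5119e+10 = 0.01984 m

0.01984 m


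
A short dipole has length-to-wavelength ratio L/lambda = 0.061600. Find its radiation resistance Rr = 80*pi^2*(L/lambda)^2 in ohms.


Rr = 80 * pi^2 * (0.061600)^2 = 80 * 9.869604 * 3.794560e-03 = 2.996 ohm

2.996 ohm


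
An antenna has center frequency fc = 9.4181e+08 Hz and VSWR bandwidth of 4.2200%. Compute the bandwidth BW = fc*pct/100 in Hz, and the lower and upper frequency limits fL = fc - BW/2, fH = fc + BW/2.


BW = 9.4181e+08 * 4.2200/100 = 3.974438e+07 Hz
fL = 9.4181e+08 - 3.974438e+07/2 = 9.219e+08 Hz
fH = 9.4181e+08 + 3.974438e+07/2 = 9.617e+08 Hz

BW=3.974e+07 Hz, fL=9.219e+08 Hz, fH=9.617e+08 Hz


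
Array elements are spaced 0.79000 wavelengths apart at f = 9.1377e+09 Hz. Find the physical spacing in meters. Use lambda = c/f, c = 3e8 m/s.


lambda = c / f = 3.0000e+08 / 9.1377e+09 = 0.03283102 m
d = 0.79000 * 0.03283102 = 0.02594 m

0.02594 m


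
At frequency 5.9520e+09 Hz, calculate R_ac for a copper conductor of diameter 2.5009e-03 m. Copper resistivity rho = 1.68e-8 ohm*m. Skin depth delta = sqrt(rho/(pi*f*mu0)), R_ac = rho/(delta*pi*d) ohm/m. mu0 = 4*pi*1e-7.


delta = sqrt(1.68e-8 / (pi * 5.9520e+09 * 4*pi*1e-7)) = 8.455578e-07 m
R_ac = 1.68e-8 / (8.455578e-07 * pi * 2.5009e-03) = 2.529 ohm/m

2.529 ohm/m


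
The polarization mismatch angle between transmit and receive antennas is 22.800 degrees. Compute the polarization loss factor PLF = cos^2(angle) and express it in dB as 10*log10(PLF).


PLF_linear = cos^2(22.800 deg) = 0.8498317
PLF_dB = 10 * log10(0.8498317) = -0.7067 dB

-0.7067 dB


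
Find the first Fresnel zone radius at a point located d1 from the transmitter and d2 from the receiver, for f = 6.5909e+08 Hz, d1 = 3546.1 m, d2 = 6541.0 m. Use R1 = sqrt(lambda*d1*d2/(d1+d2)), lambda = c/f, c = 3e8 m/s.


lambda = c / f = 3.0000e+08 / 6.5909e+08 = 0.4551730 m
R1 = sqrt(0.4551730 * 3546.1 * 6541.0 / (3546.1 + 6541.0)) = 32.35 m

32.35 m


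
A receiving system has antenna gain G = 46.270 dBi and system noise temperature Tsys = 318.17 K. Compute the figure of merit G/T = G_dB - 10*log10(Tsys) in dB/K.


G/T = 46.270 - 10*log10(318.17) = 46.270 - 25.02659 = 21.24 dB/K

21.24 dB/K


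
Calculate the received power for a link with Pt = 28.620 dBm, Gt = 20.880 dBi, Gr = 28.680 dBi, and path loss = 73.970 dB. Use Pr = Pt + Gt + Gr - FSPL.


Pr = 28.620 + 20.880 + 28.680 - 73.970 = 4.21 dBm

4.21 dBm


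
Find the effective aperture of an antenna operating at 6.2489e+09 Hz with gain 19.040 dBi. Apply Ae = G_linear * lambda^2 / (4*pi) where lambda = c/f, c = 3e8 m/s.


lambda = c / f = 3.0000e+08 / 6.2489e+09 = 0.04800845 m
G_linear = 10^(19.040/10) = 80.16781
Ae = G_linear * lambda^2 / (4*pi) = 80.16781 * 0.04800845^2 / (4*pi) = 0.01470 m^2

0.01470 m^2


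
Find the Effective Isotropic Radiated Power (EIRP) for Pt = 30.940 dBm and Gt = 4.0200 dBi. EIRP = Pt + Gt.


EIRP = Pt + Gt = 30.940 + 4.0200 = 34.96 dBm

34.96 dBm


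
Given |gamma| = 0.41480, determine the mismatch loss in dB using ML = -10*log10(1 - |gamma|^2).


ML = -10 * log10(1 - 0.41480^2) = -10 * log10(0.82794096) = 0.8200 dB

0.8200 dB


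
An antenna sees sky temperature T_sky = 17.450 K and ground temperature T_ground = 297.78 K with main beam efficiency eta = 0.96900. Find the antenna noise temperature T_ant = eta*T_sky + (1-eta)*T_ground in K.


T_ant = 0.96900 * 17.450 + (1 - 0.96900) * 297.78 = 26.14 K

26.14 K


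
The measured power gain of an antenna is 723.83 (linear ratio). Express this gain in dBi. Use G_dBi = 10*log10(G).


G_dBi = 10 * log10(723.83) = 28.60 dBi

28.60 dBi


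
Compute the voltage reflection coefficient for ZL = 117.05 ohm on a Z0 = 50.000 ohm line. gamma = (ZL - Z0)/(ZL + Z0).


gamma = (117.05 - 50.000) / (117.05 + 50.000) = 0.4014

0.4014


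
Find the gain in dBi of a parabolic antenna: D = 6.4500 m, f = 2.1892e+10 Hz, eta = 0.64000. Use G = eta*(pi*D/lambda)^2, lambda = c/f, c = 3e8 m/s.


lambda = c / f = 3.0000e+08 / 2.1892e+10 = 0.01370364 m
G_linear = 0.64000 * (pi * 6.4500 / 0.01370364)^2 = 1.399353e+06
G_dBi = 10 * log10(1.399353e+06) = 61.46 dBi

61.46 dBi


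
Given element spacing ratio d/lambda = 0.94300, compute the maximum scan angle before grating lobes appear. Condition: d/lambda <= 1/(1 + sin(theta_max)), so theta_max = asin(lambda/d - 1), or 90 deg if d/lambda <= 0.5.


lambda/d - 1 = 1/0.94300 - 1 = 0.06044539
theta_max = asin(0.06044539) = 3.465 deg

3.465 deg


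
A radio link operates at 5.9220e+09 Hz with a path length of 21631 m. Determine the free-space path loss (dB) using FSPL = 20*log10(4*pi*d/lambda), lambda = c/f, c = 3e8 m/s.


lambda = c / f = 3.0000e+08 / 5.9220e+09 = 0.05065856 m
FSPL = 20 * log10(4*pi*21631/0.05065856) = 134.6 dB

134.6 dB


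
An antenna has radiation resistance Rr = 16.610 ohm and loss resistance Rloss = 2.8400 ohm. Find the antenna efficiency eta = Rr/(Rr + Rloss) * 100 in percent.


eta = 16.610 / (16.610 + 2.8400) * 100 = 85.40%

85.40%


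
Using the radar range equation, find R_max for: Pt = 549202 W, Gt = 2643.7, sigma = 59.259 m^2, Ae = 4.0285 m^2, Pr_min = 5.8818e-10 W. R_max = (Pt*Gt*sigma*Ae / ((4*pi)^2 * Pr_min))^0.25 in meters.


R^4 = 549202*2643.7*59.259*4.0285 / ((4*pi)^2 * 5.8818e-10) = 3.731745e+18
R_max = 3.731745e+18^0.25 = 43952 m

43952 m


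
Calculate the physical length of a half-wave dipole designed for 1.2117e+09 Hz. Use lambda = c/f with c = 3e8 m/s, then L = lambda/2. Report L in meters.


lambda = c / f = 3.0000e+08 / 1.2117e+09 = 0.2475860 m
L = lambda / 2 = 0.2475860 / 2 = 0.1238 m

0.1238 m


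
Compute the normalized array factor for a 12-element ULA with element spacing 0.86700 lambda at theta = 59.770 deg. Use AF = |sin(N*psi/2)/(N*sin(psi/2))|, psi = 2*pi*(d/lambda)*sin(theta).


psi = 2*pi*0.86700*sin(59.770 deg) = 4.706720 rad
AF = |sin(12*4.706720/2) / (12*sin(4.706720/2))| = 3.996e-03

3.996e-03


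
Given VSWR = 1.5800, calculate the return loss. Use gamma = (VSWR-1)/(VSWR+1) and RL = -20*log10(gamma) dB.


gamma = (1.5800 - 1) / (1.5800 + 1) = 0.2248062
RL = -20 * log10(0.2248062) = 12.96 dB

12.96 dB


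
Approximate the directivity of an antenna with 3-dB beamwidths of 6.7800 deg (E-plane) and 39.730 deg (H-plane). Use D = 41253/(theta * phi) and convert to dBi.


D_linear = 41253 / (6.7800 * 39.730) = 153.1466
D_dBi = 10 * log10(153.1466) = 21.85 dBi

21.85 dBi


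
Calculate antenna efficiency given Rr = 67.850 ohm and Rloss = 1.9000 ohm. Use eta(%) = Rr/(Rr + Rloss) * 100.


eta = 67.850 / (67.850 + 1.9000) * 100 = 97.28%

97.28%


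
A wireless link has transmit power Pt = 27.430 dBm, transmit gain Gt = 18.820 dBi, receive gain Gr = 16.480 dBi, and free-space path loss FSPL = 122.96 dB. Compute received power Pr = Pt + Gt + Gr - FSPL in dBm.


Pr = 27.430 + 18.820 + 16.480 - 122.96 = -60.23 dBm

-60.23 dBm


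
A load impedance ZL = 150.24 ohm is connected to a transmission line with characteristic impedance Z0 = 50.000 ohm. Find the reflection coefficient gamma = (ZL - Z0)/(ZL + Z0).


gamma = (150.24 - 50.000) / (150.24 + 50.000) = 0.5006

0.5006


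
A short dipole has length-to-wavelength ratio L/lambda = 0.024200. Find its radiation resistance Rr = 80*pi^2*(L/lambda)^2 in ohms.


Rr = 80 * pi^2 * (0.024200)^2 = 80 * 9.869604 * 5.856400e-04 = 0.4624 ohm

0.4624 ohm


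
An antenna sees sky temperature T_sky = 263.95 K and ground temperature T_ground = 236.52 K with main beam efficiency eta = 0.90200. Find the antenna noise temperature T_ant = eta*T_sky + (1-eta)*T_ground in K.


T_ant = 0.90200 * 263.95 + (1 - 0.90200) * 236.52 = 261.3 K

261.3 K


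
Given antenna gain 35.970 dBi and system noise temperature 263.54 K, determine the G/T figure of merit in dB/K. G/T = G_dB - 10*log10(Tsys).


G/T = 35.970 - 10*log10(263.54) = 35.970 - 24.20847 = 11.76 dB/K

11.76 dB/K


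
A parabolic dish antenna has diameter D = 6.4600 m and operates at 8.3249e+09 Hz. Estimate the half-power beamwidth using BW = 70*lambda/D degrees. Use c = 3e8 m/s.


lambda = c / f = 3.0000e+08 / 8.3249e+09 = 0.03603647 m
BW = 70 * 0.03603647 / 6.4600 = 0.3905 deg

0.3905 deg


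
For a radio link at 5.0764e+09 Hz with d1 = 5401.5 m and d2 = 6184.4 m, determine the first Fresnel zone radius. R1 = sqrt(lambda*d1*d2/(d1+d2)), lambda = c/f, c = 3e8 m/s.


lambda = c / f = 3.0000e+08 / 5.0764e+09 = 0.05909700 m
R1 = sqrt(0.05909700 * 5401.5 * 6184.4 / (5401.5 + 6184.4)) = 13.05 m

13.05 m


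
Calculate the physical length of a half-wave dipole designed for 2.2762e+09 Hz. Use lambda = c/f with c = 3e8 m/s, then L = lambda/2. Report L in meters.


lambda = c / f = 3.0000e+08 / 2.2762e+09 = 0.1317986 m
L = lambda / 2 = 0.1317986 / 2 = 0.06590 m

0.06590 m


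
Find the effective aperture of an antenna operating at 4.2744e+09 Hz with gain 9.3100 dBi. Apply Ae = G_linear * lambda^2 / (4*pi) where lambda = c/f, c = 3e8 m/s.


lambda = c / f = 3.0000e+08 / 4.2744e+09 = 0.07018529 m
G_linear = 10^(9.3100/10) = 8.531001
Ae = G_linear * lambda^2 / (4*pi) = 8.531001 * 0.07018529^2 / (4*pi) = 3.344e-03 m^2

3.344e-03 m^2


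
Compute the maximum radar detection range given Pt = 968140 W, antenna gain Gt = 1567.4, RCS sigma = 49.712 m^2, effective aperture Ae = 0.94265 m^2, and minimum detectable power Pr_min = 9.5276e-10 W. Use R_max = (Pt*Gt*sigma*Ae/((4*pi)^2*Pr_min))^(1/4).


R^4 = 968140*1567.4*49.712*0.94265 / ((4*pi)^2 * 9.5276e-10) = 4.726356e+17
R_max = 4.726356e+17^0.25 = 26220 m

26220 m


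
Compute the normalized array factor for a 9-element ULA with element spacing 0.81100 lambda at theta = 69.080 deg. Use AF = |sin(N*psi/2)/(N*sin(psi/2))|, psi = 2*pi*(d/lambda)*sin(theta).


psi = 2*pi*0.81100*sin(69.080 deg) = 4.759757 rad
AF = |sin(9*4.759757/2) / (9*sin(4.759757/2))| = 0.08718

0.08718


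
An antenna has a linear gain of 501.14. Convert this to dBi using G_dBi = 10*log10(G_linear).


G_dBi = 10 * log10(501.14) = 27.00 dBi

27.00 dBi


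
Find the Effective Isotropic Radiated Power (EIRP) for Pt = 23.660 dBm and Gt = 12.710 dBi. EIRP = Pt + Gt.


EIRP = Pt + Gt = 23.660 + 12.710 = 36.37 dBm

36.37 dBm


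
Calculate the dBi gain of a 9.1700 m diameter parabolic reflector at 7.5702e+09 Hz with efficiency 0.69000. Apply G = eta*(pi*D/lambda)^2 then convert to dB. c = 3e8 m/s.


lambda = c / f = 3.0000e+08 / 7.5702e+09 = 0.03962907 m
G_linear = 0.69000 * (pi * 9.1700 / 0.03962907)^2 = 364636.2
G_dBi = 10 * log10(364636.2) = 55.62 dBi

55.62 dBi


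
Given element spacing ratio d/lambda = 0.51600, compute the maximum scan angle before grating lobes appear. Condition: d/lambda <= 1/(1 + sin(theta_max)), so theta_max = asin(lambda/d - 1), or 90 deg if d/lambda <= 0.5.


lambda/d - 1 = 1/0.51600 - 1 = 0.9379845
theta_max = asin(0.9379845) = 69.72 deg

69.72 deg


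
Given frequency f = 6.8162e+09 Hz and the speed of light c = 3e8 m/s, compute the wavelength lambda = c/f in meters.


lambda = c / f = 3.0000e+08 / 6.8162e+09 = 0.04401 m

0.04401 m


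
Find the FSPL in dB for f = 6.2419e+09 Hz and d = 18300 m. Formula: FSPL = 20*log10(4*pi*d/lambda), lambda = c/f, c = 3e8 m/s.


lambda = c / f = 3.0000e+08 / 6.2419e+09 = 0.04806229 m
FSPL = 20 * log10(4*pi*18300/0.04806229) = 133.6 dB

133.6 dB


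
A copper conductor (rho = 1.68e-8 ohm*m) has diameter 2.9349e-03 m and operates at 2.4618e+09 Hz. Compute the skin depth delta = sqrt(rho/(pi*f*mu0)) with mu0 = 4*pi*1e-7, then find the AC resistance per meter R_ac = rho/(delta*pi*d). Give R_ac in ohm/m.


delta = sqrt(1.68e-8 / (pi * 2.4618e+09 * 4*pi*1e-7)) = 1.314766e-06 m
R_ac = 1.68e-8 / (1.314766e-06 * pi * 2.9349e-03) = 1.386 ohm/m

1.386 ohm/m


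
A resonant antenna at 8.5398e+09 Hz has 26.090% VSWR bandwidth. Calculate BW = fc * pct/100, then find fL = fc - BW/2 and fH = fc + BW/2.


BW = 8.5398e+09 * 26.090/100 = 2.228034e+09 Hz
fL = 8.5398e+09 - 2.228034e+09/2 = 7.426e+09 Hz
fH = 8.5398e+09 + 2.228034e+09/2 = 9.654e+09 Hz

BW=2.228e+09 Hz, fL=7.426e+09 Hz, fH=9.654e+09 Hz


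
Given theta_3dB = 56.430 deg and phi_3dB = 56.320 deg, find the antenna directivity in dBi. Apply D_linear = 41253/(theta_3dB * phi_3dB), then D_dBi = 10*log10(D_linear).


D_linear = 41253 / (56.430 * 56.320) = 12.98024
D_dBi = 10 * log10(12.98024) = 11.13 dBi

11.13 dBi


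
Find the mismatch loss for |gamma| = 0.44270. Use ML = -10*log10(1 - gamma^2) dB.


ML = -10 * log10(1 - 0.44270^2) = -10 * log10(0.80401671) = 0.9473 dB

0.9473 dB


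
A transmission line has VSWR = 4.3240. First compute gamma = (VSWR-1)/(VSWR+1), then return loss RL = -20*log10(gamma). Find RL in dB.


gamma = (4.3240 - 1) / (4.3240 + 1) = 0.6243426
RL = -20 * log10(0.6243426) = 4.092 dB

4.092 dB


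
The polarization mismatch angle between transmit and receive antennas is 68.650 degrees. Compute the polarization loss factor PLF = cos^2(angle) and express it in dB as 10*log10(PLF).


PLF_linear = cos^2(68.650 deg) = 0.1325427
PLF_dB = 10 * log10(0.1325427) = -8.776 dB

-8.776 dB


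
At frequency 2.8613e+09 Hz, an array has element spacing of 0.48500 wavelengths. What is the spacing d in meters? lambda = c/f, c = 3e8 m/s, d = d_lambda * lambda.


lambda = c / f = 3.0000e+08 / 2.8613e+09 = 0.1048474 m
d = 0.48500 * 0.1048474 = 0.05085 m

0.05085 m


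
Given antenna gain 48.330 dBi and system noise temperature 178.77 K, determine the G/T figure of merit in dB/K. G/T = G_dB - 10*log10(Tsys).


G/T = 48.330 - 10*log10(178.77) = 48.330 - 22.52295 = 25.81 dB/K

25.81 dB/K


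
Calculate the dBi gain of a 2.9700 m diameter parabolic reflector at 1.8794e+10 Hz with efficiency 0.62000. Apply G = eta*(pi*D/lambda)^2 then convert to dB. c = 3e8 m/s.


lambda = c / f = 3.0000e+08 / 1.8794e+10 = 0.01596254 m
G_linear = 0.62000 * (pi * 2.9700 / 0.01596254)^2 = 211836.3
G_dBi = 10 * log10(211836.3) = 53.26 dBi

53.26 dBi


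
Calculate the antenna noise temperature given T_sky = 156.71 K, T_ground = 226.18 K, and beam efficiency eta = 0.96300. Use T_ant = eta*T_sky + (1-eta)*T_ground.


T_ant = 0.96300 * 156.71 + (1 - 0.96300) * 226.18 = 159.3 K

159.3 K


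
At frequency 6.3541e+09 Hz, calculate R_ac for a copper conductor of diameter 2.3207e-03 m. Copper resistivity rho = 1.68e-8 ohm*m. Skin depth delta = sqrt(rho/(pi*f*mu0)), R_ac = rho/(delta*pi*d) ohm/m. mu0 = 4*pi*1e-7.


delta = sqrt(1.68e-8 / (pi * 6.3541e+09 * 4*pi*1e-7)) = 8.183663e-07 m
R_ac = 1.68e-8 / (8.183663e-07 * pi * 2.3207e-03) = 2.816 ohm/m

2.816 ohm/m


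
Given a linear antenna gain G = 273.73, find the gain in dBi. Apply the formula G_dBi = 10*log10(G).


G_dBi = 10 * log10(273.73) = 24.37 dBi

24.37 dBi


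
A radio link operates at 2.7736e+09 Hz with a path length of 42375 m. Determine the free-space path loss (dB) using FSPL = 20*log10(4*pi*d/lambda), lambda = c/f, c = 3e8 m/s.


lambda = c / f = 3.0000e+08 / 2.7736e+09 = 0.1081627 m
FSPL = 20 * log10(4*pi*42375/0.1081627) = 133.8 dB

133.8 dB


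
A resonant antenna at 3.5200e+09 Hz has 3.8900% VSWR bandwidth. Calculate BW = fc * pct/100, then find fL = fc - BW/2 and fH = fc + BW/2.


BW = 3.5200e+09 * 3.8900/100 = 1.369280e+08 Hz
fL = 3.5200e+09 - 1.369280e+08/2 = 3.452e+09 Hz
fH = 3.5200e+09 + 1.369280e+08/2 = 3.588e+09 Hz

BW=1.369e+08 Hz, fL=3.452e+09 Hz, fH=3.588e+09 Hz


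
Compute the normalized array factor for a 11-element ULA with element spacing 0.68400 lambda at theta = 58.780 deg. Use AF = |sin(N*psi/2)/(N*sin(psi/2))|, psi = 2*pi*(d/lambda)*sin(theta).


psi = 2*pi*0.68400*sin(58.780 deg) = 3.675321 rad
AF = |sin(11*3.675321/2) / (11*sin(3.675321/2))| = 0.09225

0.09225


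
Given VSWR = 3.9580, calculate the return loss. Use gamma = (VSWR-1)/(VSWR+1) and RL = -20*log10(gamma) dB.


gamma = (3.9580 - 1) / (3.9580 + 1) = 0.5966115
RL = -20 * log10(0.5966115) = 4.486 dB

4.486 dB


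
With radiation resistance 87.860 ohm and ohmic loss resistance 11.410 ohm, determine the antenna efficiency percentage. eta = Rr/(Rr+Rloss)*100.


eta = 87.860 / (87.860 + 11.410) * 100 = 88.51%

88.51%


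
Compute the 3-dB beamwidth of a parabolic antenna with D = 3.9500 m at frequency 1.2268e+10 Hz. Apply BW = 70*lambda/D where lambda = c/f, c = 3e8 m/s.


lambda = c / f = 3.0000e+08 / 1.2268e+10 = 0.02445386 m
BW = 70 * 0.02445386 / 3.9500 = 0.4334 deg

0.4334 deg


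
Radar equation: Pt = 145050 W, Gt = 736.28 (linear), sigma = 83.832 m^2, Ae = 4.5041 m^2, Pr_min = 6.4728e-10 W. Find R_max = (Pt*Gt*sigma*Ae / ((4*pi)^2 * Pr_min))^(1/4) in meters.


R^4 = 145050*736.28*83.832*4.5041 / ((4*pi)^2 * 6.4728e-10) = 3.945179e+17
R_max = 3.945179e+17^0.25 = 25062 m

25062 m


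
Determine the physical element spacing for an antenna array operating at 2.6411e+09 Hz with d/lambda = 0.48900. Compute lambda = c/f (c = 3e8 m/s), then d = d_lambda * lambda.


lambda = c / f = 3.0000e+08 / 2.6411e+09 = 0.1135890 m
d = 0.48900 * 0.1135890 = 0.05555 m

0.05555 m


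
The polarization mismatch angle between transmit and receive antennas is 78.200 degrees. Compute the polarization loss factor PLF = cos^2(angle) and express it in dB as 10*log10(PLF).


PLF_linear = cos^2(78.200 deg) = 0.04181864
PLF_dB = 10 * log10(0.04181864) = -13.79 dB

-13.79 dB


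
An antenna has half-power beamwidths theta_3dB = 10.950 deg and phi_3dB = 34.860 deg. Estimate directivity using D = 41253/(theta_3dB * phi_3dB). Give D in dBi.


D_linear = 41253 / (10.950 * 34.860) = 108.0722
D_dBi = 10 * log10(108.0722) = 20.34 dBi

20.34 dBi


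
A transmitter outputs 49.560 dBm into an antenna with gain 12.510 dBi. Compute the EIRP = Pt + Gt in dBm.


EIRP = Pt + Gt = 49.560 + 12.510 = 62.07 dBm

62.07 dBm


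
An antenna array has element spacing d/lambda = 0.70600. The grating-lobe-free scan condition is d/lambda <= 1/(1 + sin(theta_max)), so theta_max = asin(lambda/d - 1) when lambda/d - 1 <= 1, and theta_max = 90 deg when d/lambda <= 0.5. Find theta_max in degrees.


lambda/d - 1 = 1/0.70600 - 1 = 0.4164306
theta_max = asin(0.4164306) = 24.61 deg

24.61 deg


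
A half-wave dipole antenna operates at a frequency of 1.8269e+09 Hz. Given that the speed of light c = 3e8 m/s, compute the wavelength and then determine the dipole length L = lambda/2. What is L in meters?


lambda = c / f = 3.0000e+08 / 1.8269e+09 = 0.1642126 m
L = lambda / 2 = 0.1642126 / 2 = 0.08211 m

0.08211 m


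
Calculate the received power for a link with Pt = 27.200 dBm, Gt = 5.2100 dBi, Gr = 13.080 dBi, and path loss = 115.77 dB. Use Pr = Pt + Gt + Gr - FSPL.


Pr = 27.200 + 5.2100 + 13.080 - 115.77 = -70.28 dBm

-70.28 dBm


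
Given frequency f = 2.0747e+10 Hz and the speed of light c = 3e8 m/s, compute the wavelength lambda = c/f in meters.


lambda = c / f = 3.0000e+08 / 2.0747e+10 = 0.01446 m

0.01446 m


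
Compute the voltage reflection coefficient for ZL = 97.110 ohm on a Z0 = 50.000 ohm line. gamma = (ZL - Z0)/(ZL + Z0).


gamma = (97.110 - 50.000) / (97.110 + 50.000) = 0.3202

0.3202


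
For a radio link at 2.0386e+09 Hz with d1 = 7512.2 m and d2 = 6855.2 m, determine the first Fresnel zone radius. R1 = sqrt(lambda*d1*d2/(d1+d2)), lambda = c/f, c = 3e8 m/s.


lambda = c / f = 3.0000e+08 / 2.0386e+09 = 0.1471598 m
R1 = sqrt(0.1471598 * 7512.2 * 6855.2 / (7512.2 + 6855.2)) = 22.97 m

22.97 m


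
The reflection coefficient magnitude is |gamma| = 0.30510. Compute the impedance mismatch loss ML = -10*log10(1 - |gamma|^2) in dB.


ML = -10 * log10(1 - 0.30510^2) = -10 * log10(0.90691399) = 0.4243 dB

0.4243 dB


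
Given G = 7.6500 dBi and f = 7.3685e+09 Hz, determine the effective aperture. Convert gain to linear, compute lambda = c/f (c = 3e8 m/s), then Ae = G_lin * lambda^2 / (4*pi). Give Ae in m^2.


lambda = c / f = 3.0000e+08 / 7.3685e+09 = 0.04071385 m
G_linear = 10^(7.6500/10) = 5.821032
Ae = G_linear * lambda^2 / (4*pi) = 5.821032 * 0.04071385^2 / (4*pi) = 7.678e-04 m^2

7.678e-04 m^2


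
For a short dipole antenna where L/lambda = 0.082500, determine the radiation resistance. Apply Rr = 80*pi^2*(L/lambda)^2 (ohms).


Rr = 80 * pi^2 * (0.082500)^2 = 80 * 9.869604 * 6.806250e-03 = 5.374 ohm

5.374 ohm


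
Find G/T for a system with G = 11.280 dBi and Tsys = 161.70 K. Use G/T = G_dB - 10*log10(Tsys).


G/T = 11.280 - 10*log10(161.70) = 11.280 - 22.08710 = -10.81 dB/K

-10.81 dB/K


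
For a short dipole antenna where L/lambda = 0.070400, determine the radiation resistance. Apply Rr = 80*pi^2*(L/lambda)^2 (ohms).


Rr = 80 * pi^2 * (0.070400)^2 = 80 * 9.869604 * 4.956160e-03 = 3.913 ohm

3.913 ohm


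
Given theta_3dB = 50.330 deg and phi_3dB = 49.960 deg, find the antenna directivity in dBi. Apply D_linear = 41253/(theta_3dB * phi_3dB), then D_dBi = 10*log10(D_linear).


D_linear = 41253 / (50.330 * 49.960) = 16.40613
D_dBi = 10 * log10(16.40613) = 12.15 dBi

12.15 dBi


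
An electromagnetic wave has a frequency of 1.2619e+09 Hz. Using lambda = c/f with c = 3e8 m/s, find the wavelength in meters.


lambda = c / f = 3.0000e+08 / 1.2619e+09 = 0.2377 m

0.2377 m


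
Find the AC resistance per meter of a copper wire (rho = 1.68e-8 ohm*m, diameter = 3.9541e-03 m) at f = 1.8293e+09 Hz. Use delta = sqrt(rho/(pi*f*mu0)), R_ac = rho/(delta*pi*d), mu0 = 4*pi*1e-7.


delta = sqrt(1.68e-8 / (pi * 1.8293e+09 * 4*pi*1e-7)) = 1.525219e-06 m
R_ac = 1.68e-8 / (1.525219e-06 * pi * 3.9541e-03) = 0.8867 ohm/m

0.8867 ohm/m


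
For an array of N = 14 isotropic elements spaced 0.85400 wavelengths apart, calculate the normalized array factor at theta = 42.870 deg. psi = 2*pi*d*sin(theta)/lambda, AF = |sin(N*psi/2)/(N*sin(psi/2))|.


psi = 2*pi*0.85400*sin(42.870 deg) = 3.650581 rad
AF = |sin(14*3.650581/2) / (14*sin(3.650581/2))| = 0.03018

0.03018


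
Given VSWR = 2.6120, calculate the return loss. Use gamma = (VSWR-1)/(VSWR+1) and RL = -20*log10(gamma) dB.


gamma = (2.6120 - 1) / (2.6120 + 1) = 0.4462901
RL = -20 * log10(0.4462901) = 7.008 dB

7.008 dB


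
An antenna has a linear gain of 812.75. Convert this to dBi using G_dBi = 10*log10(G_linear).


G_dBi = 10 * log10(812.75) = 29.10 dBi

29.10 dBi


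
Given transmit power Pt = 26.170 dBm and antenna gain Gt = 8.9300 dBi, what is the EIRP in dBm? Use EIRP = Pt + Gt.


EIRP = Pt + Gt = 26.170 + 8.9300 = 35.10 dBm

35.10 dBm


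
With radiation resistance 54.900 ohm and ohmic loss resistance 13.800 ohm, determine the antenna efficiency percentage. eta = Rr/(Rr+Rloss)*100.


eta = 54.900 / (54.900 + 13.800) * 100 = 79.91%

79.91%


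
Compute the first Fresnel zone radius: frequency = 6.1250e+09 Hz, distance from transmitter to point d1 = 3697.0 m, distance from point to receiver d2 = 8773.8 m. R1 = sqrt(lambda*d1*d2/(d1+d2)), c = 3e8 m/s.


lambda = c / f = 3.0000e+08 / 6.1250e+09 = 0.04897959 m
R1 = sqrt(0.04897959 * 3697.0 * 8773.8 / (3697.0 + 8773.8)) = 11.29 m

11.29 m


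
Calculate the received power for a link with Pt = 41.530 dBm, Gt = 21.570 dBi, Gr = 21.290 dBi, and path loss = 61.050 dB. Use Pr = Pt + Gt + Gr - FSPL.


Pr = 41.530 + 21.570 + 21.290 - 61.050 = 23.34 dBm

23.34 dBm


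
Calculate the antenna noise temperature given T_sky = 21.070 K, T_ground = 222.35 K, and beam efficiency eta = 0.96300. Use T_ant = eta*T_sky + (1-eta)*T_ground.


T_ant = 0.96300 * 21.070 + (1 - 0.96300) * 222.35 = 28.52 K

28.52 K


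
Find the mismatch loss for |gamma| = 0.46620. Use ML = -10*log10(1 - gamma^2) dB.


ML = -10 * log10(1 - 0.46620^2) = -10 * log10(0.78265756) = 1.064 dB

1.064 dB


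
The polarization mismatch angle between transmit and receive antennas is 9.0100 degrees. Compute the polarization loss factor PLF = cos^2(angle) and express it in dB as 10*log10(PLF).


PLF_linear = cos^2(9.0100 deg) = 0.9754743
PLF_dB = 10 * log10(0.9754743) = -0.1078 dB

-0.1078 dB


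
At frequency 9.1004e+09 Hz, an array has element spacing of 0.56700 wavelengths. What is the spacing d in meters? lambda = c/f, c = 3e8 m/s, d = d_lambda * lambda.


lambda = c / f = 3.0000e+08 / 9.1004e+09 = 0.03296558 m
d = 0.56700 * 0.03296558 = 0.01869 m

0.01869 m


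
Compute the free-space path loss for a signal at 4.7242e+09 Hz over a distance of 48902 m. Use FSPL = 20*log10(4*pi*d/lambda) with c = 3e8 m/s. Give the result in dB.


lambda = c / f = 3.0000e+08 / 4.7242e+09 = 0.06350282 m
FSPL = 20 * log10(4*pi*48902/0.06350282) = 139.7 dB

139.7 dB


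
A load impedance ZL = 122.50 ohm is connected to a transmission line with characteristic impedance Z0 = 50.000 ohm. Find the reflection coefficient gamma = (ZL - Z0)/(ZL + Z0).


gamma = (122.50 - 50.000) / (122.50 + 50.000) = 0.4203

0.4203
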